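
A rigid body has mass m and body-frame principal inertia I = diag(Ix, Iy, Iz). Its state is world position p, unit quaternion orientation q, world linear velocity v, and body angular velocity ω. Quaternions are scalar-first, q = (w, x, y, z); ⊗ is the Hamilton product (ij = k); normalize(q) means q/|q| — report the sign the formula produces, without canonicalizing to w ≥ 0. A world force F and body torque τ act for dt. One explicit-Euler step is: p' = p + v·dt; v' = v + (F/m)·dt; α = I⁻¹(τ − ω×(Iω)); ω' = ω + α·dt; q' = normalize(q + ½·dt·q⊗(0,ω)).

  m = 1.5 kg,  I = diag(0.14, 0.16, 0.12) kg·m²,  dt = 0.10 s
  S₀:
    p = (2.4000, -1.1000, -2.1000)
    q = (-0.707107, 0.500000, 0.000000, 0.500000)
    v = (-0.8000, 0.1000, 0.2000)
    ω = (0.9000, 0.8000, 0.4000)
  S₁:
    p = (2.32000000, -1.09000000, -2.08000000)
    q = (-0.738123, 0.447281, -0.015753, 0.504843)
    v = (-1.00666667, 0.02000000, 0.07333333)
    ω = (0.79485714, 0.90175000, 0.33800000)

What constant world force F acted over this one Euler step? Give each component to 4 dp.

F = (-3.1000, -1.2000, -1.9000)

Δv = v₁−v₀ = (-0.20666667, -0.08000000, -0.12666667)
applied force F = (-3.1000, -1.2000, -1.9000)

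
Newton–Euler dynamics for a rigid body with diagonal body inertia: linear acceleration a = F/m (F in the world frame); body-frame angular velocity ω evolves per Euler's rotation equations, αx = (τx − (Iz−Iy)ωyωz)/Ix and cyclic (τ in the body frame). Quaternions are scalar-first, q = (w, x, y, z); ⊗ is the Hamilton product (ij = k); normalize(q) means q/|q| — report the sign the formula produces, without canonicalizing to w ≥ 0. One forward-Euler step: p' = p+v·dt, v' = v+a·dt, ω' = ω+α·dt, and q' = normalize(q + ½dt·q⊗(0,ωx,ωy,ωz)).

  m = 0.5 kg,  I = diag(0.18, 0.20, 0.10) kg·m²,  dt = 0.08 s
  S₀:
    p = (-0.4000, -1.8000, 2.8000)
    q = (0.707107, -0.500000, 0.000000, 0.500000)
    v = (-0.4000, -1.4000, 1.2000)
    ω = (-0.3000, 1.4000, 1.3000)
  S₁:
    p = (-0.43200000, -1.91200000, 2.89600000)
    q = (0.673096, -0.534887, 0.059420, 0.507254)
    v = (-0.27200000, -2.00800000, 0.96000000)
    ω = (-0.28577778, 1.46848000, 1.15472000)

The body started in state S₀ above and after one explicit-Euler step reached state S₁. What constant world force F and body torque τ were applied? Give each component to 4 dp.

velocity change Δv = (0.12800000, -0.60800000, -0.24000000)
m·(v₁−v₀)/dt = (0.8000, -3.8000, -1.5000)
ω₁ − ω₀ = (0.01422222, 0.06848000, -0.14528000)
I·α + gyro = (-0.1500, 0.1400, -0.1900)

F = (0.8000, -3.8000, -1.5000)
τ = (-0.1500, 0.1400, -0.1900)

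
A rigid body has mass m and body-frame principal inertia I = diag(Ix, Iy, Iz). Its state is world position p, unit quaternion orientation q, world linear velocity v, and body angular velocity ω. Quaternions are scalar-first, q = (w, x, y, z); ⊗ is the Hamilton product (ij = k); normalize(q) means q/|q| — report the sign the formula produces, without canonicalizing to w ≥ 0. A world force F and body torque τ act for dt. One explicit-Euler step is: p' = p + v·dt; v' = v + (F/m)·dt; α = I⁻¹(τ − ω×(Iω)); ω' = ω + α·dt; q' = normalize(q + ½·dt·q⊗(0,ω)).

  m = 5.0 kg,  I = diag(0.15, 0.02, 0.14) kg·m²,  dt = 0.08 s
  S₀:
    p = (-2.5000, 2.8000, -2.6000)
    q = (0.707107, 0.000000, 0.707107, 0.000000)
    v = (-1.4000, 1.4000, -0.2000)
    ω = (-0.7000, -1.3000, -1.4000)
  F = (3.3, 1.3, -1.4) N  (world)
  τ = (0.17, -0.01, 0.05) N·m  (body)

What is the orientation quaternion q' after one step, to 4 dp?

Hamilton product q⊗(0,ω) = (0.9192391, -1.4849247, -0.9192391, -0.4949749)
q' = normalize(q + ½dt·q⊗(0,ω)) = (0.7414, -0.0592, 0.6681, -0.0197)

q' = (0.7414, -0.0592, 0.6681, -0.0197)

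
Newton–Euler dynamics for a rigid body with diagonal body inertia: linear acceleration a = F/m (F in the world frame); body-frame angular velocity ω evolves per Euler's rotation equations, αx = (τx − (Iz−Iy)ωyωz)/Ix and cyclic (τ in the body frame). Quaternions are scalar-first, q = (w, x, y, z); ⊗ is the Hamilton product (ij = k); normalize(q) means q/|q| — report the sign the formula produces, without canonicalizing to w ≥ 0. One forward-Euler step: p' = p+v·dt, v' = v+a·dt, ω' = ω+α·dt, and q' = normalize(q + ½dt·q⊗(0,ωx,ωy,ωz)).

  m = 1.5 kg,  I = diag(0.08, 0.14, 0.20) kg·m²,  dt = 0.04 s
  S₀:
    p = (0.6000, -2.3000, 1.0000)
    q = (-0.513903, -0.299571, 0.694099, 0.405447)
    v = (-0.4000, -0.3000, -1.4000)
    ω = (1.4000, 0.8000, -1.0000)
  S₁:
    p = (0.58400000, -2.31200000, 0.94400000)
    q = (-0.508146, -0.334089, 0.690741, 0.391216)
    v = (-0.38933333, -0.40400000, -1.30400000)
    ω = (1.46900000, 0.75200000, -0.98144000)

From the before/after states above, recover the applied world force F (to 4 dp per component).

F = (0.4000, -3.9000, 3.6000)

velocity change Δv = (0.01066667, -0.10400000, 0.09600000)
F = m·Δv/dt = (0.4000, -3.9000, 3.6000)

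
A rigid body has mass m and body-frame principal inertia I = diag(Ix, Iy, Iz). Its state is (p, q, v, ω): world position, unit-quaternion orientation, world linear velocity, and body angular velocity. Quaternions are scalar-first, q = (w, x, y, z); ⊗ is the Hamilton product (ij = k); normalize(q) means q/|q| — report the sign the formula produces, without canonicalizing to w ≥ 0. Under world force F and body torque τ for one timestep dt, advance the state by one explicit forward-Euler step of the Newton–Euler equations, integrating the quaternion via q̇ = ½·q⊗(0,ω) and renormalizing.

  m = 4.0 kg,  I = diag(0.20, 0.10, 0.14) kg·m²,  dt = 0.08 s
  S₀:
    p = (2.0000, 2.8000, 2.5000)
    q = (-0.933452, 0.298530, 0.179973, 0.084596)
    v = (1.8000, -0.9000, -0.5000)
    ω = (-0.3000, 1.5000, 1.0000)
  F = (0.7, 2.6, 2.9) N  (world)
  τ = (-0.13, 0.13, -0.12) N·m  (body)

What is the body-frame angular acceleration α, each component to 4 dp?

precession coupling ω×(Iω) = (0.0600, -0.0180, 0.0450)
angular accel α = (-0.9500, 1.4800, -1.1786)

α = (-0.9500, 1.4800, -1.1786)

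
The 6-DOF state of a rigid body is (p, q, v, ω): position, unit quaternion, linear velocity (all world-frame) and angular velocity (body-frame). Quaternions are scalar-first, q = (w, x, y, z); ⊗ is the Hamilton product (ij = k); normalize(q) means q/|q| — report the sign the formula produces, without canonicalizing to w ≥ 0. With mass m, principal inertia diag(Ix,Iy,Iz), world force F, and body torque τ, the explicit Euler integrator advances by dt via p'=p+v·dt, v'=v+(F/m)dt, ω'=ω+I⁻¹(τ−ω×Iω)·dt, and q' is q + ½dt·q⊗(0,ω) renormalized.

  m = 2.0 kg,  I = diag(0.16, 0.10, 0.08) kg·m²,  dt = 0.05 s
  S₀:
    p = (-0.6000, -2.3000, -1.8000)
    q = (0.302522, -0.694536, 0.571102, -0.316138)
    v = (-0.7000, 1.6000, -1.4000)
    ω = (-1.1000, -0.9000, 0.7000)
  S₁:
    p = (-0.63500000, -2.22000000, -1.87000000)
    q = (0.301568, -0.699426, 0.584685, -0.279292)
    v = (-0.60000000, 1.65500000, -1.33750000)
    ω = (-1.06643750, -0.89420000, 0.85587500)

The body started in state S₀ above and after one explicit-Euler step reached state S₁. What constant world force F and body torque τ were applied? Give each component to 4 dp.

rate change Δω = (0.03356250, 0.00580000, 0.15587500)
gyro term ω₀×Iω₀ = (0.0126, -0.0616, -0.0594)
I·α + gyro = (0.1200, -0.0500, 0.1900)
velocity change Δv = (0.10000000, 0.05500000, 0.06250000)
m·(v₁−v₀)/dt = (4.0000, 2.2000, 2.5000)

F = (4.0000, 2.2000, 2.5000)
τ = (0.1200, -0.0500, 0.1900)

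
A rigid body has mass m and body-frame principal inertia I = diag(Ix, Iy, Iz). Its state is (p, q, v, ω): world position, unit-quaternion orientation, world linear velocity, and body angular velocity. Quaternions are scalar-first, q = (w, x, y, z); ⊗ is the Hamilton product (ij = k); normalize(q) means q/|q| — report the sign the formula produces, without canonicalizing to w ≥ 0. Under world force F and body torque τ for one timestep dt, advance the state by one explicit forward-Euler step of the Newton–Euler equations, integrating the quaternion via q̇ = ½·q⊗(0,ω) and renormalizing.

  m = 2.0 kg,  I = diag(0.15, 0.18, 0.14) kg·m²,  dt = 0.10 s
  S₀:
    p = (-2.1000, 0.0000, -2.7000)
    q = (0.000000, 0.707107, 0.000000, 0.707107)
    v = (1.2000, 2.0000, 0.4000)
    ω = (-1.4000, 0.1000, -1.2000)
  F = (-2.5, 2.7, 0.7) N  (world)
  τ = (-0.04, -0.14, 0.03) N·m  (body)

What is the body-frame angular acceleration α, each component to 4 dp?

α = (-0.2987, -0.8711, 0.2443)

ω×(Iω) gyroscopic = (0.0048, 0.0168, -0.0042)
angular accel α = (-0.2987, -0.8711, 0.2443)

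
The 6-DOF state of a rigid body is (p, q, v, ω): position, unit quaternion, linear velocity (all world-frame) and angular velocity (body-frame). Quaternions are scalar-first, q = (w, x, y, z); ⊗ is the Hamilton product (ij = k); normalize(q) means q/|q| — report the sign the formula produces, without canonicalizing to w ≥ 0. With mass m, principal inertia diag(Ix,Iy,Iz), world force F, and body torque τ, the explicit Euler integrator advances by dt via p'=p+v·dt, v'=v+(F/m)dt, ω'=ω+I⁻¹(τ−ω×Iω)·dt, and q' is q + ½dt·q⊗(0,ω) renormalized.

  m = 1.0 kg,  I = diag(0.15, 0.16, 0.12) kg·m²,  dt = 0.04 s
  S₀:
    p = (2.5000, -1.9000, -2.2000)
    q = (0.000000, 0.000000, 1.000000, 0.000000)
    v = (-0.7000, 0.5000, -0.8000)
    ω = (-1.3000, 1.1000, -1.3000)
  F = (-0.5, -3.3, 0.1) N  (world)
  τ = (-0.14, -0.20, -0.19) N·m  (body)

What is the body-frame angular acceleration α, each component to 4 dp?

α = (-1.3147, -1.5669, -1.4642)

precession coupling ω×(Iω) = (0.0572, 0.0507, -0.0143)
α = I⁻¹(τ − ω×Iω) = (-1.3147, -1.5669, -1.4642)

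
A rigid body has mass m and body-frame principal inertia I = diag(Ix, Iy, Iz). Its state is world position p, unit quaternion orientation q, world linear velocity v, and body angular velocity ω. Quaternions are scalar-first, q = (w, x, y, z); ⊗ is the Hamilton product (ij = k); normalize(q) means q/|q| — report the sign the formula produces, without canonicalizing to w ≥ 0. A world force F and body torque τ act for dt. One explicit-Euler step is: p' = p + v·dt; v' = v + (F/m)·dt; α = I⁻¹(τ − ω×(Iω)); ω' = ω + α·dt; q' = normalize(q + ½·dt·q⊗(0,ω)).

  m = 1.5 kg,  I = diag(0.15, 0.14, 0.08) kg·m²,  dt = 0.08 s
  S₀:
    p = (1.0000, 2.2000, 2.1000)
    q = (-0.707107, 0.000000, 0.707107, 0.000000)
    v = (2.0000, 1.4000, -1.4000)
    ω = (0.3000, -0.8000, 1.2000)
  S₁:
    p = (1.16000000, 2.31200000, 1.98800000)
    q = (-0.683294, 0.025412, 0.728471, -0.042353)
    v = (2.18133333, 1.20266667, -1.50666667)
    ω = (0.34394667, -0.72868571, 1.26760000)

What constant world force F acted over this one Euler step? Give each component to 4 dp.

velocity change Δv = (0.18133333, -0.19733333, -0.10666667)
m·(v₁−v₀)/dt = (3.4000, -3.7000, -2.0000)

F = (3.4000, -3.7000, -2.0000)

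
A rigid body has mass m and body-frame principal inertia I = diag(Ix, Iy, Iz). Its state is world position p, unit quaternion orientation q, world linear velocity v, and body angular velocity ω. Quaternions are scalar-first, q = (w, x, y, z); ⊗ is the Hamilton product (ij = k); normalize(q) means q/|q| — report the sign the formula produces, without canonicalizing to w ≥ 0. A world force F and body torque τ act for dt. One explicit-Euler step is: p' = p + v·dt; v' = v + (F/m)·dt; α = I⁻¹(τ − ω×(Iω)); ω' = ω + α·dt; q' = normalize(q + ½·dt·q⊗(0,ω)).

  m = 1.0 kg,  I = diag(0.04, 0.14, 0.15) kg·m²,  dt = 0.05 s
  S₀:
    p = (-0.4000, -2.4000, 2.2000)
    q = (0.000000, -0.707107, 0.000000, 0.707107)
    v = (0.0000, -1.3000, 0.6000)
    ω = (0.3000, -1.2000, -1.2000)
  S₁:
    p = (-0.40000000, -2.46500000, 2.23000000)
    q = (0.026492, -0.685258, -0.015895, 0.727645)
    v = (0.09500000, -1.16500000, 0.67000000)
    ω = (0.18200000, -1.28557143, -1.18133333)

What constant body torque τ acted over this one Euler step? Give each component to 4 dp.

τ = (-0.0800, -0.2000, 0.0200)

rate change Δω = (-0.11800000, -0.08557143, 0.01866667)
gyro term ω₀×Iω₀ = (0.0144, 0.0396, -0.0360)
τ = I·(Δω/dt) + ω₀×(Iω₀) = (-0.0800, -0.2000, 0.0200)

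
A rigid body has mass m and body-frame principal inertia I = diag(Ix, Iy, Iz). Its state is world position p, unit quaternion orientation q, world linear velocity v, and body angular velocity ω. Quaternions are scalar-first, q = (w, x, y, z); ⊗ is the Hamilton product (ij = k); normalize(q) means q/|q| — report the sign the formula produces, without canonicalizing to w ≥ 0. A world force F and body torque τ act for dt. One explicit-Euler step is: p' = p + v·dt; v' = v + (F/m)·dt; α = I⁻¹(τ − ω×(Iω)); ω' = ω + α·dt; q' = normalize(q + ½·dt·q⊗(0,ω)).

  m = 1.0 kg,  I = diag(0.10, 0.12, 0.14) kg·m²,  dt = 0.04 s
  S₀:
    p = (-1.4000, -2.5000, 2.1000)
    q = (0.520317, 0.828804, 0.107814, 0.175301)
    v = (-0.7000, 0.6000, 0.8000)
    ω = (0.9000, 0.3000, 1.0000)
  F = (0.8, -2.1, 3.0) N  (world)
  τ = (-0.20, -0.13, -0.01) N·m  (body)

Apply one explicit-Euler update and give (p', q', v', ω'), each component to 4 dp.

p' = (-1.4280, -2.4760, 2.1320)
q' = (0.5011, 0.8390, 0.0975, 0.1887)
v' = (-0.6680, 0.5160, 0.9200)
ω' = (0.8176, 0.2687, 0.9956)

a = F/m = (0.8000, -2.1000, 3.0000)
p' = p + v·dt = (-1.4280, -2.4760, 2.1320)
v + (F/m)dt = (-0.6680, 0.5160, 0.9200)
precession coupling ω×(Iω) = (0.0060, -0.0360, 0.0054)
α = I⁻¹(τ − ω×Iω) = (-2.0600, -0.7833, -0.1100)
new body rate ω' = (0.8176, 0.2687, 0.9956)
q⊗(0,ω) = (-0.9535688, 0.5235090, -0.5149380, 0.6719256)
updated quaternion q' = (0.5011, 0.8390, 0.0975, 0.1887)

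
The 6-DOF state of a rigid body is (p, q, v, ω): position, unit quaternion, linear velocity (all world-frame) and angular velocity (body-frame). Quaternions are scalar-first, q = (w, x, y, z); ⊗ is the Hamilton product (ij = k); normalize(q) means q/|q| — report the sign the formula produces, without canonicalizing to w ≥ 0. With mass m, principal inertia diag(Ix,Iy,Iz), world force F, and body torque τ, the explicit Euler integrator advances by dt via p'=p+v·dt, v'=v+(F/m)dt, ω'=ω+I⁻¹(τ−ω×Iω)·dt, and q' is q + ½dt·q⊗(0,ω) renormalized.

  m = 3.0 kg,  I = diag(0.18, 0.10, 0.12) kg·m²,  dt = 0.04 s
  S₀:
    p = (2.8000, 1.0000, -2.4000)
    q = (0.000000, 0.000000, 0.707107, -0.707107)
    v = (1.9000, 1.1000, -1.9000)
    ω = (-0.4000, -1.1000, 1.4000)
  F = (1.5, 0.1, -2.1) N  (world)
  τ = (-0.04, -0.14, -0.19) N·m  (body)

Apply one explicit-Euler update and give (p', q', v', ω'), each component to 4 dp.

new position p' = (2.8760, 1.0440, -2.4760)
new velocity v' = (1.9200, 1.1013, -1.9280)
gyro term ω×Iω = (-0.0308, -0.0336, -0.0352)
angular accel α = (-0.0511, -1.0640, -1.2900)
ω + α·dt = (-0.4020, -1.1426, 1.3484)
2q̇ = q⊗(0,ω) = (1.7677675, 0.2121321, 0.2828428, 0.2828428)
q' = normalize(q + ½dt·q⊗(0,ω)) = (0.0353, 0.0042, 0.7123, -0.7010)

p' = (2.8760, 1.0440, -2.4760)
q' = (0.0353, 0.0042, 0.7123, -0.7010)
v' = (1.9200, 1.1013, -1.9280)
ω' = (-0.4020, -1.1426, 1.3484)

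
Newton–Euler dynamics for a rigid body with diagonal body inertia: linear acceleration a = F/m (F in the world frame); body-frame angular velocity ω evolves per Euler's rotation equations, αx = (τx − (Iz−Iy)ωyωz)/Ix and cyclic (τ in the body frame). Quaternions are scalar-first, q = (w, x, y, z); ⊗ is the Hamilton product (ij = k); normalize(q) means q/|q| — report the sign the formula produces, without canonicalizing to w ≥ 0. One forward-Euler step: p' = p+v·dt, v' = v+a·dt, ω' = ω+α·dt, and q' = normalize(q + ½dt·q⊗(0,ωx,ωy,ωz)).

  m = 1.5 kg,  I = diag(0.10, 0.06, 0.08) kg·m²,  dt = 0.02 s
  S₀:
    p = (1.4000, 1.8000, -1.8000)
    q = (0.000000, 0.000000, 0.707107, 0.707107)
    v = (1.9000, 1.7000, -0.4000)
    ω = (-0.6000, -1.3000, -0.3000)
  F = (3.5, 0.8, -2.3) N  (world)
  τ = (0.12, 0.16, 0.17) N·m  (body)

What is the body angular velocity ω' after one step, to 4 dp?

gyro term ω×Iω = (0.0078, 0.0036, -0.0312)
α = I⁻¹(τ − ω×Iω) = (1.1220, 2.6067, 2.5150)
ω + α·dt = (-0.5776, -1.2479, -0.2497)

ω' = (-0.5776, -1.2479, -0.2497)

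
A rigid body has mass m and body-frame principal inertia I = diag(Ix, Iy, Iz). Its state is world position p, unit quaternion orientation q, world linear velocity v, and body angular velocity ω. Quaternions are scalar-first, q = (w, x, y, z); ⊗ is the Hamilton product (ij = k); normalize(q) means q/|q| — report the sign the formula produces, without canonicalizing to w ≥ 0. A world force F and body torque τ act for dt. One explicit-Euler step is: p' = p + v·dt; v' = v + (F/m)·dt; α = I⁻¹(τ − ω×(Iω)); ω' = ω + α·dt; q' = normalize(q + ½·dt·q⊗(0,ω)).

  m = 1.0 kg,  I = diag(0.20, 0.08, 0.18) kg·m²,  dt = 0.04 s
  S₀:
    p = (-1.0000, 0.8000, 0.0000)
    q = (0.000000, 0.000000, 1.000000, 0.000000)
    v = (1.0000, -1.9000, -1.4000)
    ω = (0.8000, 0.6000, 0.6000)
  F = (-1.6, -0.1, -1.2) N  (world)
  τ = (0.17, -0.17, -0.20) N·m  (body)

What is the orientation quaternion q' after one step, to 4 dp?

q' = (-0.0120, 0.0120, 0.9997, -0.0160)

2q̇ = q⊗(0,ω) = (-0.6000000, 0.6000000, 0.0000000, -0.8000000)
q + ½dt·q⊗(0,ω), renormalized = (-0.0120, 0.0120, 0.9997, -0.0160)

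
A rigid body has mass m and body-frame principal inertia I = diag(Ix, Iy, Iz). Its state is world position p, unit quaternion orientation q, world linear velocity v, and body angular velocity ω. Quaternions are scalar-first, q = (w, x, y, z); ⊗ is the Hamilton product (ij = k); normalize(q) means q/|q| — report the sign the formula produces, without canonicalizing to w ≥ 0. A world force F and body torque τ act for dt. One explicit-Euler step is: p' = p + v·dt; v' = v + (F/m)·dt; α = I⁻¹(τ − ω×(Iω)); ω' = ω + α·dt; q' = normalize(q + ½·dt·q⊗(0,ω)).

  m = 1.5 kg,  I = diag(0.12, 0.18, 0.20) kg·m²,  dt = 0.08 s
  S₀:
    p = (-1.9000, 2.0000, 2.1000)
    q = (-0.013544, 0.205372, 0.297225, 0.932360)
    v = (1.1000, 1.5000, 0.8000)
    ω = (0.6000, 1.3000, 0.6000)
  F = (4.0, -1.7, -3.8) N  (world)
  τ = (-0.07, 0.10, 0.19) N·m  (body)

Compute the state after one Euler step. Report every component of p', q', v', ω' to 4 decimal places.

precession coupling ω×(Iω) = (0.0156, -0.0288, 0.0468)
angular accel α = (-0.7133, 0.7156, 0.7160)
new body rate ω' = (0.5429, 1.3572, 0.6573)
Hamilton product q⊗(0,ω) = (-1.0690317, -1.0418594, 0.4185856, 0.0805222)
updated quaternion q' = (-0.0562, 0.1634, 0.3134, 0.9338)
p + v·dt = (-1.8120, 2.1200, 2.1640)
v' = v + a·dt = (1.3133, 1.4093, 0.5973)

p' = (-1.8120, 2.1200, 2.1640)
q' = (-0.0562, 0.1634, 0.3134, 0.9338)
v' = (1.3133, 1.4093, 0.5973)
ω' = (0.5429, 1.3572, 0.6573)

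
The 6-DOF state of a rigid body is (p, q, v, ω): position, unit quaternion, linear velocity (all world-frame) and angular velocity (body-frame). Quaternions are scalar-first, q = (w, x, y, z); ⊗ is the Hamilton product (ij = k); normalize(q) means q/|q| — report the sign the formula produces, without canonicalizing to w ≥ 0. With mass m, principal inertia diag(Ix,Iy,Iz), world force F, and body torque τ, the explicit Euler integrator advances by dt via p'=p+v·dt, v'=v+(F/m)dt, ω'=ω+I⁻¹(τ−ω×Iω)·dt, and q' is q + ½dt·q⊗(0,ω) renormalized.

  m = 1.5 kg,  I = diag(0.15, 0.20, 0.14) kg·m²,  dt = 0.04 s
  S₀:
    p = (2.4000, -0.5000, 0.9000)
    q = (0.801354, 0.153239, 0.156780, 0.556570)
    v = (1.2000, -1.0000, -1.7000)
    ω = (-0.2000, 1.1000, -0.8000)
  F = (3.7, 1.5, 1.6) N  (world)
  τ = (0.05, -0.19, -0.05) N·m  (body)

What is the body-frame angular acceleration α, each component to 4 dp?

precession coupling ω×(Iω) = (0.0528, 0.0016, -0.0110)
α = I⁻¹(τ − ω×Iω) = (-0.0187, -0.9580, -0.2786)

α = (-0.0187, -0.9580, -0.2786)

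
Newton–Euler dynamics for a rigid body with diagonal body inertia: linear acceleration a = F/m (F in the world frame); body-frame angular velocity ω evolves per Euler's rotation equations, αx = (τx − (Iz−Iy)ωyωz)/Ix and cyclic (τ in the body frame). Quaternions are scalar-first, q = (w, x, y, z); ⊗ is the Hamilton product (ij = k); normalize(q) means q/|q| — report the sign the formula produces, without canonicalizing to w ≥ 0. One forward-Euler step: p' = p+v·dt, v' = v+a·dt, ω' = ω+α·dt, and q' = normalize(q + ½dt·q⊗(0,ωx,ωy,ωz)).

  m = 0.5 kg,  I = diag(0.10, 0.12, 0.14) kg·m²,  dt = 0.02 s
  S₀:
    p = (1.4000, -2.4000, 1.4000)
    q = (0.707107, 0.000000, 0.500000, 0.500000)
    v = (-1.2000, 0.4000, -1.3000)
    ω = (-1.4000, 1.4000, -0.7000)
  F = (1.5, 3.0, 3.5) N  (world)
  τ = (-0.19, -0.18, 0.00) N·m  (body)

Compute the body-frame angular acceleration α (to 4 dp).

ω×(Iω) gyroscopic = (-0.0196, -0.0392, -0.0392)
α = I⁻¹(τ − ω×Iω) = (-1.7040, -1.1733, 0.2800)

α = (-1.7040, -1.1733, 0.2800)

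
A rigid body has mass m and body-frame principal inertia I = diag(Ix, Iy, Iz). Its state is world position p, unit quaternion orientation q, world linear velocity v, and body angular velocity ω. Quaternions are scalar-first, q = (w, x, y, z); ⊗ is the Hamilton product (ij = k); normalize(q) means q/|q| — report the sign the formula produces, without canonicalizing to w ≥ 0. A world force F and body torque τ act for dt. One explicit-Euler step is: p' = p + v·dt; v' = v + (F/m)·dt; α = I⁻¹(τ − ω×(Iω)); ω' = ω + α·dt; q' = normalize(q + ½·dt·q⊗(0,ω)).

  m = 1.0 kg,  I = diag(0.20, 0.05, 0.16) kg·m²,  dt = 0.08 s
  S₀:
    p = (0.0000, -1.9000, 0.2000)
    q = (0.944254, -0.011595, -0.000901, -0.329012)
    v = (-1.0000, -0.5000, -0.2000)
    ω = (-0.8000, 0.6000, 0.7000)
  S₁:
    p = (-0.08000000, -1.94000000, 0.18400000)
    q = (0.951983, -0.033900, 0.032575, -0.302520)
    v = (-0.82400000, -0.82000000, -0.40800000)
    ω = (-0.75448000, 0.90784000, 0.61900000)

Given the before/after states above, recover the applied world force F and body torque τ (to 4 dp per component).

F = (2.2000, -4.0000, -2.6000)
τ = (0.1600, 0.1700, -0.0900)

velocity change Δv = (0.17600000, -0.32000000, -0.20800000)
applied force F = (2.2000, -4.0000, -2.6000)
rate change Δω = (0.04552000, 0.30784000, -0.08100000)
precession coupling = (0.0462, -0.0224, 0.0720)
τ = I·(Δω/dt) + ω₀×(Iω₀) = (0.1600, 0.1700, -0.0900)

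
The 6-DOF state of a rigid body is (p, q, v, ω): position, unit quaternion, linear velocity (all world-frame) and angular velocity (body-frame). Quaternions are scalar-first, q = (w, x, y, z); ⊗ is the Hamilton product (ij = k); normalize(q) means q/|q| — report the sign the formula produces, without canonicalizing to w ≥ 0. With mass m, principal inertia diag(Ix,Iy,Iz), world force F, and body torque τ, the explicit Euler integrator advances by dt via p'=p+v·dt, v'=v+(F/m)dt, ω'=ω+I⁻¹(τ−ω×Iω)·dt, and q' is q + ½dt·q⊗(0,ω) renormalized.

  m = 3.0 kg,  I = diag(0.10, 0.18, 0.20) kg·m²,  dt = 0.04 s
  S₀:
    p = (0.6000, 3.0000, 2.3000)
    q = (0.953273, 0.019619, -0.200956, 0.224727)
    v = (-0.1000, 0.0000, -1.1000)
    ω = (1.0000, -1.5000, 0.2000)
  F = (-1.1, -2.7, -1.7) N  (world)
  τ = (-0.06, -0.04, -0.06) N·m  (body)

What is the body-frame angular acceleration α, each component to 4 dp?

α = (-0.5400, -0.1111, 0.3000)

gyro term ω×Iω = (-0.0060, -0.0200, -0.1200)
α = I⁻¹(τ − ω×Iω) = (-0.5400, -0.1111, 0.3000)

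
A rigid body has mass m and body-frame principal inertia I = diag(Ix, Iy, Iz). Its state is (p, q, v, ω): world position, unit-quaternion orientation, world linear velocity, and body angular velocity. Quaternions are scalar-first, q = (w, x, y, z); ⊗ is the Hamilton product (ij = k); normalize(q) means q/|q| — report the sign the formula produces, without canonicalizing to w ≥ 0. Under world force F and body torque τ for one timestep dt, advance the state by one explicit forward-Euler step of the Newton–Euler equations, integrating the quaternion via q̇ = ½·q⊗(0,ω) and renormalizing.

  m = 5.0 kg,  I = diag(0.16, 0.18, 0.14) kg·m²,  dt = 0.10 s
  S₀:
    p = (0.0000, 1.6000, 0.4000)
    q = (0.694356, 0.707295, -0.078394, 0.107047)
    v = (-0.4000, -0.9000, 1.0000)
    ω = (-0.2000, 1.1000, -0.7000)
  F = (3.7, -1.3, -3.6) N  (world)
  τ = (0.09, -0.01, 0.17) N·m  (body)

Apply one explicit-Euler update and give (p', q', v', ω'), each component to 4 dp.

new position p' = (-0.0400, 1.5100, 0.5000)
v + (F/m)dt = (-0.3260, -0.9260, 0.9280)
precession coupling ω×(Iω) = (0.0308, 0.0028, -0.0044)
angular accel α = (0.3700, -0.0711, 1.2457)
ω' = ω + α·dt = (-0.1630, 1.0929, -0.5754)
2q̇ = q⊗(0,ω) = (0.3026253, -0.2017471, 1.2374887, 0.2762965)
updated quaternion q' = (0.7079, 0.6957, -0.0165, 0.1206)

p' = (-0.0400, 1.5100, 0.5000)
q' = (0.7079, 0.6957, -0.0165, 0.1206)
v' = (-0.3260, -0.9260, 0.9280)
ω' = (-0.1630, 1.0929, -0.5754)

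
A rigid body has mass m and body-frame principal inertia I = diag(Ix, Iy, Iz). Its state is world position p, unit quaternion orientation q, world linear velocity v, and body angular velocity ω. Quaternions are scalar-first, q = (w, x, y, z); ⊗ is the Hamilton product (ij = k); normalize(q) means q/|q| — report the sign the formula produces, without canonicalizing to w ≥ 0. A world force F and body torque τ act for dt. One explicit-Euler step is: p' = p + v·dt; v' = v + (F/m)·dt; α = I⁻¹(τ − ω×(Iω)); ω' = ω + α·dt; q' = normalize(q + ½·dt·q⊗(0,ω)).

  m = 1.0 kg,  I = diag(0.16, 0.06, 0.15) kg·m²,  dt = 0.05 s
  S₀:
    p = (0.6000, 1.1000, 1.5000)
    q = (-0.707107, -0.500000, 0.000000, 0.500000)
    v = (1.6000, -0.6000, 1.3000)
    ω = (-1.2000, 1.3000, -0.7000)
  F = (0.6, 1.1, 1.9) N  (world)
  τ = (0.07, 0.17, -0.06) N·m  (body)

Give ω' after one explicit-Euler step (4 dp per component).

gyro term ω×Iω = (-0.0819, 0.0084, 0.1560)
α = I⁻¹(τ − ω×Iω) = (0.9494, 2.6933, -1.4400)
ω' = ω + α·dt = (-1.1525, 1.4347, -0.7720)

ω' = (-1.1525, 1.4347, -0.7720)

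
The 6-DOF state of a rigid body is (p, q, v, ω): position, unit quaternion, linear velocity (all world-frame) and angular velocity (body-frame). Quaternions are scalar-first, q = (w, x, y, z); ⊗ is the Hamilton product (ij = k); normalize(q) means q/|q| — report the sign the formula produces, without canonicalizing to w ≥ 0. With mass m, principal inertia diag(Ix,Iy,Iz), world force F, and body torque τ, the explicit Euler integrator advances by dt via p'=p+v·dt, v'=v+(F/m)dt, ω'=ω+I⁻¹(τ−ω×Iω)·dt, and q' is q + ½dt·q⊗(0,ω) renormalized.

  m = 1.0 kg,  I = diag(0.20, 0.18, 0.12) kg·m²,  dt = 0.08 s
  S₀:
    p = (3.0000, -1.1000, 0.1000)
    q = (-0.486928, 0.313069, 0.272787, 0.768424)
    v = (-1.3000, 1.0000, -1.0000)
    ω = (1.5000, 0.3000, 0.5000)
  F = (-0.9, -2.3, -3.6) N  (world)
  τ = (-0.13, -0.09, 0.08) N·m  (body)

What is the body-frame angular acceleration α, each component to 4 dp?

α = (-0.6050, -0.8333, 0.7417)

gyro term ω×Iω = (-0.0090, 0.0600, -0.0090)
(τ − ω×Iω)/I = (-0.6050, -0.8333, 0.7417)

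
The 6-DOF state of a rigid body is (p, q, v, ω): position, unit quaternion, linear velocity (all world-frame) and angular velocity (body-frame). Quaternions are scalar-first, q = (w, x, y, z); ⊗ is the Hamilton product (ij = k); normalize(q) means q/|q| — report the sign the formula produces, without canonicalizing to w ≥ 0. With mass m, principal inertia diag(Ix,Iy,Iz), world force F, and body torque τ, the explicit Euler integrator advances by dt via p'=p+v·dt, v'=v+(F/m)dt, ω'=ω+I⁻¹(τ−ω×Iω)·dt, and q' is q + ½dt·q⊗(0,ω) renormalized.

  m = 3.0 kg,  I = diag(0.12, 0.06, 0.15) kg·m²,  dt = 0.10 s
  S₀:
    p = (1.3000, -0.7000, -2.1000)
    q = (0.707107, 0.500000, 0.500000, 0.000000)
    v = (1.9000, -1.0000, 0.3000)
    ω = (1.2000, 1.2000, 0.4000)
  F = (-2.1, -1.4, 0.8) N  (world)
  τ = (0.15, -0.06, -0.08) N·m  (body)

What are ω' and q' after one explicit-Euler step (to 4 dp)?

angular accel α = (0.8900, -0.7600, 0.0427)
ω' = ω + α·dt = (1.2890, 1.1240, 0.4043)
q⊗(0,ω) = (-1.2000000, 1.0485284, 0.6485284, 0.2828428)
q' = normalize(q + ½dt·q⊗(0,ω)) = (0.6447, 0.5503, 0.5304, 0.0141)

ω' = (1.2890, 1.1240, 0.4043)
q' = (0.6447, 0.5503, 0.5304, 0.0141)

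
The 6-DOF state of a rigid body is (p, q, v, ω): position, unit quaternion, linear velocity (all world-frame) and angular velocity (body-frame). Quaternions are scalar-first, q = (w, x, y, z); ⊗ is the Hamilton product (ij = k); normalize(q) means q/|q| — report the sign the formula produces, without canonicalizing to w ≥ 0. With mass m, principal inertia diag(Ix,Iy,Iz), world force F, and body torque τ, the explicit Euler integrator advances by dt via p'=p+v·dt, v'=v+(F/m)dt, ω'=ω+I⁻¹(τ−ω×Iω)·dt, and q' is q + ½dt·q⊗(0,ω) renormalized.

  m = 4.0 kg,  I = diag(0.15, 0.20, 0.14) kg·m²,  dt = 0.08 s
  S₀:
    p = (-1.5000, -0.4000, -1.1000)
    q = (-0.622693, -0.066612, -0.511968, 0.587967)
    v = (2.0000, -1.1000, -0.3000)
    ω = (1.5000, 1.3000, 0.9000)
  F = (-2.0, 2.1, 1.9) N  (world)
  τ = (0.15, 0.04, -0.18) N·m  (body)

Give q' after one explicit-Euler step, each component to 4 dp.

q' = (-0.6109, -0.1524, -0.5048, 0.5906)

Hamilton product q⊗(0,ω) = (0.2363061, -2.1591678, 0.1324004, 0.1209327)
q' = normalize(q + ½dt·q⊗(0,ω)) = (-0.6109, -0.1524, -0.5048, 0.5906)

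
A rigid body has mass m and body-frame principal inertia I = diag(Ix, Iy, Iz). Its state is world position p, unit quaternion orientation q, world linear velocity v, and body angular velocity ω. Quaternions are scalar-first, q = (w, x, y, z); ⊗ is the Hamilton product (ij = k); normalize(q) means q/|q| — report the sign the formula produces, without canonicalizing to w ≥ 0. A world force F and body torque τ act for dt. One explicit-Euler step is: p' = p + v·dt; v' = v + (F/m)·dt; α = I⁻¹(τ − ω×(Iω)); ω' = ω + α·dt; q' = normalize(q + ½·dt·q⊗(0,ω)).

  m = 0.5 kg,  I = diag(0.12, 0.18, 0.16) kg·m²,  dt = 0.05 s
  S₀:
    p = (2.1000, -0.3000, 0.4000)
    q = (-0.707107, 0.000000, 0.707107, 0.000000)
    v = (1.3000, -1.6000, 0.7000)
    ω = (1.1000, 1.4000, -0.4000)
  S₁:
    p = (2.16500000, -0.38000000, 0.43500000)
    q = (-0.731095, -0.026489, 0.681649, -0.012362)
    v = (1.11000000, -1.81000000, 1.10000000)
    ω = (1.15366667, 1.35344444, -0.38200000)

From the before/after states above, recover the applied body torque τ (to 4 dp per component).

τ = (0.1400, -0.1500, 0.1500)

rate change Δω = (0.05366667, -0.04655556, 0.01800000)
gyro term ω₀×Iω₀ = (0.0112, 0.0176, 0.0924)
τ = I·(Δω/dt) + ω₀×(Iω₀) = (0.1400, -0.1500, 0.1500)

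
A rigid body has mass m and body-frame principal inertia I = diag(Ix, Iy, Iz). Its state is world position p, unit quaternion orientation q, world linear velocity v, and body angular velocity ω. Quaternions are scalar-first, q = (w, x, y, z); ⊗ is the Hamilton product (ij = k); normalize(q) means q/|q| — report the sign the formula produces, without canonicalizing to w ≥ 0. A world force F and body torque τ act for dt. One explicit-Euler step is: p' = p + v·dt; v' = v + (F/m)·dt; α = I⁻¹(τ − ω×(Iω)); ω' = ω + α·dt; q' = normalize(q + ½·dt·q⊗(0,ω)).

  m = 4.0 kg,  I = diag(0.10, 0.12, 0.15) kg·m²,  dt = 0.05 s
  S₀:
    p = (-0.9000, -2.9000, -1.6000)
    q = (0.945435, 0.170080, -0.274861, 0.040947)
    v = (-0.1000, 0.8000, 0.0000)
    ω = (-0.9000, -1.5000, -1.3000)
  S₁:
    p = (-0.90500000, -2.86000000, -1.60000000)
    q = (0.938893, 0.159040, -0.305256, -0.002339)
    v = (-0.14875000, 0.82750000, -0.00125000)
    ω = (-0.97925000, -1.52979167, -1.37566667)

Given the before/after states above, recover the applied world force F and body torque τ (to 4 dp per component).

F = (-3.9000, 2.2000, -0.1000)
τ = (-0.1000, -0.1300, -0.2000)

velocity change Δv = (-0.04875000, 0.02750000, -0.00125000)
applied force F = (-3.9000, 2.2000, -0.1000)
Δω = ω₁−ω₀ = (-0.07925000, -0.02979167, -0.07566667)
τ = I·(Δω/dt) + ω₀×(Iω₀) = (-0.1000, -0.1300, -0.2000)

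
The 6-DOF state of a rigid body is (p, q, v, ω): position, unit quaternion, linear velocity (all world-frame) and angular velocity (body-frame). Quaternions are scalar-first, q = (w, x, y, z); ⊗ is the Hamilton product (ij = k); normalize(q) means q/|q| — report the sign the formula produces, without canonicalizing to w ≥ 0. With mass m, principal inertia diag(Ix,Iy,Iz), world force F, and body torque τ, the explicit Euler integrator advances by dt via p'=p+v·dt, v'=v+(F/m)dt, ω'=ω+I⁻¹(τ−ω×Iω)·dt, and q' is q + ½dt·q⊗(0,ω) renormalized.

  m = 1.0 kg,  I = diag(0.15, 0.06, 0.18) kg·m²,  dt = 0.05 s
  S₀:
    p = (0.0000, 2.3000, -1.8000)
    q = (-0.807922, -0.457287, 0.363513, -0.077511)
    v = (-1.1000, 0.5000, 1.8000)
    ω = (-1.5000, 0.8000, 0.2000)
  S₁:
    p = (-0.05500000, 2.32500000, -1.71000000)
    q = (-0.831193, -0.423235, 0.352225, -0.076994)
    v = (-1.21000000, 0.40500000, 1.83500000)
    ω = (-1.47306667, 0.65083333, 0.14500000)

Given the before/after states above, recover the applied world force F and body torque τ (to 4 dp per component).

F = (-2.2000, -1.9000, 0.7000)
τ = (0.1000, -0.1700, -0.0900)

velocity change Δv = (-0.11000000, -0.09500000, 0.03500000)
applied force F = (-2.2000, -1.9000, 0.7000)
Δω = ω₁−ω₀ = (0.02693333, -0.14916667, -0.05500000)
τ = I·(Δω/dt) + ω₀×(Iω₀) = (0.1000, -0.1700, -0.0900)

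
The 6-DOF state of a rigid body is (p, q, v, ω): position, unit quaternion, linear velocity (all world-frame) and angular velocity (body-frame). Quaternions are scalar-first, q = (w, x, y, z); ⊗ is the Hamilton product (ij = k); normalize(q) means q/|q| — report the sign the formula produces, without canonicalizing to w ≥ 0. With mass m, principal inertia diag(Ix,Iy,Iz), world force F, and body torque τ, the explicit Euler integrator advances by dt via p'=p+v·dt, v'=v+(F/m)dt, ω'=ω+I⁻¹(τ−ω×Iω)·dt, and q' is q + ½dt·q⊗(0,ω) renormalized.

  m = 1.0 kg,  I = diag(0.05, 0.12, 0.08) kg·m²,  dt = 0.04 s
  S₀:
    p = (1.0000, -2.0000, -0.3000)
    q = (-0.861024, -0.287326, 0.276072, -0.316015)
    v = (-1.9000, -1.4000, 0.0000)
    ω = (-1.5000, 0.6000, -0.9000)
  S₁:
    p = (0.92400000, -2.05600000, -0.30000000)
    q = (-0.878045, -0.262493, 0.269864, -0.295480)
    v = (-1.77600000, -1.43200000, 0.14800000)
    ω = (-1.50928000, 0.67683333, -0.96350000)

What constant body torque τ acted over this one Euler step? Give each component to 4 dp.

Δω = ω₁−ω₀ = (-0.00928000, 0.07683333, -0.06350000)
I·α + gyro = (0.0100, 0.1900, -0.1900)

τ = (0.0100, 0.1900, -0.1900)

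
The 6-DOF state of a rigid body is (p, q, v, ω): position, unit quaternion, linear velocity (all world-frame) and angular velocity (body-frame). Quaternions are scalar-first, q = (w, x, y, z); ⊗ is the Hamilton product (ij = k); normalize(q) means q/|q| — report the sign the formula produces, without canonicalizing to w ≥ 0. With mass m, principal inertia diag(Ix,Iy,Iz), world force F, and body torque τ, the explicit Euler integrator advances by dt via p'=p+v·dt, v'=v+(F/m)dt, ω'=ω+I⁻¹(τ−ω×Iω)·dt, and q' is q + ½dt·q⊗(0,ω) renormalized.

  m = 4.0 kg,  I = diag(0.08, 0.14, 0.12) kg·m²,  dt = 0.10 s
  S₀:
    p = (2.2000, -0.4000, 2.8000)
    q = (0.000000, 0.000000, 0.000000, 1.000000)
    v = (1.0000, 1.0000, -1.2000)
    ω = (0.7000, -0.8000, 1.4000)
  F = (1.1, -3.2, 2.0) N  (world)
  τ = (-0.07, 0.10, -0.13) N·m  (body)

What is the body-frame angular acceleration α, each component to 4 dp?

α = (-1.1550, 0.9943, -0.8033)

ω×(Iω) gyroscopic = (0.0224, -0.0392, -0.0336)
(τ − ω×Iω)/I = (-1.1550, 0.9943, -0.8033)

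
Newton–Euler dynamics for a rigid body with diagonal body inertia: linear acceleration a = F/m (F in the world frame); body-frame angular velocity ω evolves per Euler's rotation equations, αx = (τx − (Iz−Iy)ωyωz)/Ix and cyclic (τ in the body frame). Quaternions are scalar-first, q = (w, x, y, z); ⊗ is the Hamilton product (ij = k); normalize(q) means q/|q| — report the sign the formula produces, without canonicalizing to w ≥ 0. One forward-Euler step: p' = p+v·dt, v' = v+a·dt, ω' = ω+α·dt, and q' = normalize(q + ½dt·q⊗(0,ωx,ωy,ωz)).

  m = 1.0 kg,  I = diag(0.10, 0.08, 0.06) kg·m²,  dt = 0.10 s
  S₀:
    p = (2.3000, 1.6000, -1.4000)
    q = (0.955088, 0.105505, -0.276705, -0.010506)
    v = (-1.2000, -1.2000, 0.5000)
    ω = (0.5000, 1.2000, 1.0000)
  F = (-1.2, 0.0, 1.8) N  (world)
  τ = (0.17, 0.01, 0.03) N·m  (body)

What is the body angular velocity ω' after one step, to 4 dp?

gyro term ω×Iω = (-0.0240, 0.0200, -0.0120)
angular accel α = (1.9400, -0.1250, 0.7000)
ω + α·dt = (0.6940, 1.1875, 1.0700)

ω' = (0.6940, 1.1875, 1.0700)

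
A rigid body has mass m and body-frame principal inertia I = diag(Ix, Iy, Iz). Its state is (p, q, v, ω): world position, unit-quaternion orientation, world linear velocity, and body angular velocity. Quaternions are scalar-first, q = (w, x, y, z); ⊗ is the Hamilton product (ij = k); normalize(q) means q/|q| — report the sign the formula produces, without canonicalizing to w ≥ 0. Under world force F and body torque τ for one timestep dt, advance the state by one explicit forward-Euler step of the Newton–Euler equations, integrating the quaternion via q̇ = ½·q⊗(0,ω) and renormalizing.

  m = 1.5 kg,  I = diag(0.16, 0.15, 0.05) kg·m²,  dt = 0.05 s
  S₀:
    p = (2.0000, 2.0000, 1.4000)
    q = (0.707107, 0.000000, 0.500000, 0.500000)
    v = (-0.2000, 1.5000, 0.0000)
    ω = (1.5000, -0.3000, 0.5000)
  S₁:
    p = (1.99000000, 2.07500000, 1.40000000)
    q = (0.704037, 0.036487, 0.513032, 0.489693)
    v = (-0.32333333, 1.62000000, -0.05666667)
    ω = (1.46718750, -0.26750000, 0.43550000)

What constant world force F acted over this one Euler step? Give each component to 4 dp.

F = (-3.7000, 3.6000, -1.7000)

velocity change Δv = (-0.12333333, 0.12000000, -0.05666667)
applied force F = (-3.7000, 3.6000, -1.7000)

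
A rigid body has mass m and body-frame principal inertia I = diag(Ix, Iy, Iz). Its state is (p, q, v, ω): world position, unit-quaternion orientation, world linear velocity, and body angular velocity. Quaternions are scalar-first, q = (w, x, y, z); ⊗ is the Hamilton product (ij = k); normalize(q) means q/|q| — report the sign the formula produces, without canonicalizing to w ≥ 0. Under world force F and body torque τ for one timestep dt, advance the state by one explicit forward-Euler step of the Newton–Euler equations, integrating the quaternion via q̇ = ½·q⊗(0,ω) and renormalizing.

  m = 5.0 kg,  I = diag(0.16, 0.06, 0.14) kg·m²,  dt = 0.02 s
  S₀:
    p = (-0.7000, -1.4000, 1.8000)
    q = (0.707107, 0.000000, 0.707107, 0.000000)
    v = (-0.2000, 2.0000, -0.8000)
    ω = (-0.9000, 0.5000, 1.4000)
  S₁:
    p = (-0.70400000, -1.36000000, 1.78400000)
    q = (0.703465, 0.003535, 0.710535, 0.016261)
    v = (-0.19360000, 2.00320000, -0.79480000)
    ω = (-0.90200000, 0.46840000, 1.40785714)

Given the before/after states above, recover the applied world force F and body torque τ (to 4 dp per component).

F = (1.6000, 0.8000, 1.3000)
τ = (0.0400, -0.1200, 0.1000)

velocity change Δv = (0.00640000, 0.00320000, 0.00520000)
applied force F = (1.6000, 0.8000, 1.3000)
rate change Δω = (-0.00200000, -0.03160000, 0.00785714)
precession coupling = (0.0560, -0.0252, 0.0450)
τ = I·(Δω/dt) + ω₀×(Iω₀) = (0.0400, -0.1200, 0.1000)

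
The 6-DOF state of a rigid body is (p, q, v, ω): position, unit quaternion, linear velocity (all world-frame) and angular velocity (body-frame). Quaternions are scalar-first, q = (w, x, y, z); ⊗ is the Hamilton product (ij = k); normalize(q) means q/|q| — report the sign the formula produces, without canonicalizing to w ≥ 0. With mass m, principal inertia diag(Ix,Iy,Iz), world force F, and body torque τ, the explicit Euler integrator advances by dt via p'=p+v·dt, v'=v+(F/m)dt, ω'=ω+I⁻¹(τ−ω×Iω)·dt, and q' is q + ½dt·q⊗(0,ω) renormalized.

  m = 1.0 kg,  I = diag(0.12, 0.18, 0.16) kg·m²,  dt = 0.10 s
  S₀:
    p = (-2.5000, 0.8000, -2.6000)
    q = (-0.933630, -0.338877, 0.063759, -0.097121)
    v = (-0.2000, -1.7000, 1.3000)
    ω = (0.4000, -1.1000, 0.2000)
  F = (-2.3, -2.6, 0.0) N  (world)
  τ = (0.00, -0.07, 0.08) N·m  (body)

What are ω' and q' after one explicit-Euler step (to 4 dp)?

ω' = (0.3963, -1.1371, 0.2665)
q' = (-0.9208, -0.3616, 0.1164, -0.0889)

α = I⁻¹(τ − ω×Iω) = (-0.0367, -0.3711, 0.6650)
ω' = ω + α·dt = (0.3963, -1.1371, 0.2665)
2q̇ = q⊗(0,ω) = (0.2251099, -0.4675333, 1.0559200, 0.1605351)
updated quaternion q' = (-0.9208, -0.3616, 0.1164, -0.0889)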